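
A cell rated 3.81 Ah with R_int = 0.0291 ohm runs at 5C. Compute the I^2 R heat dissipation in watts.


Step 1: I = C_rate * capacity = 5 * 3.81 = 19.05 A
Step 2: Q = I^2 * R = 19.05^2 * 0.0291 = 362.9 * 0.0291 = 10.56 W

10.56 W


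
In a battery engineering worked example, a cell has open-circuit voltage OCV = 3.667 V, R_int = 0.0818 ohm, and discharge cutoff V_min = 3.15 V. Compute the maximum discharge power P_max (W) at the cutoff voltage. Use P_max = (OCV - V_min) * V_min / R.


P_max = (OCV - V_min) * V_min / R = (3.667 - 3.15) * 3.15 / 0.0818 = 0.517 * 3.15 / 0.0818 = 19.91 W

19.91 W


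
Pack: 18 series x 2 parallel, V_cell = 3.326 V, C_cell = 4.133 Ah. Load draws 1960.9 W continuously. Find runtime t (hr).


Step 1: E_pack = Ns * V_cell * Np * C_cell = 18 * 3.326 * 2 * 4.133 = 494.87 Wh
Step 2: t = E_pack / P = 494.87 / 1960.9 = 0.2524 hr

0.2524 hr


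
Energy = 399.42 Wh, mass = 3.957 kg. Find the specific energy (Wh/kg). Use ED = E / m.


Specific energy = 399.42 Wh / 3.957 kg = 100.9 Wh/kg

100.9 Wh/kg


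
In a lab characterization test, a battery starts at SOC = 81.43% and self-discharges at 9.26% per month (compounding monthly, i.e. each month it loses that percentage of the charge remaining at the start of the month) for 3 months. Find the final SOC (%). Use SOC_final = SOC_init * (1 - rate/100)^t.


Monthly retention factor = 1 - 9.26/100 = 0.9074
Over 3 months: factor^3 = 0.74713
SOC_final = 81.43 * 0.74713 = 60.84%

60.84%


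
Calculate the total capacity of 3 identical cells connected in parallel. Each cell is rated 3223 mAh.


Convert: C_cell = 3223 mAh = 3.223 Ah
C_total = 3 * 3.223 = 9.669 Ah

9.669 Ah


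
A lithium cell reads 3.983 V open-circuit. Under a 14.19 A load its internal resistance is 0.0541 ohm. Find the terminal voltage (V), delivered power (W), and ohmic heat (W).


Step 1: V_terminal = OCV - I*R = 3.983 - 14.19 * 0.0541 = 3.2153 V
Step 2: P_out = V_terminal * I = 3.2153 * 14.19 = 45.63 W
Step 3: Q = I^2 * R = 14.19^2 * 0.0541 = 10.89 W

V=3.2153 V, P=45.63 W, Q=10.89 W


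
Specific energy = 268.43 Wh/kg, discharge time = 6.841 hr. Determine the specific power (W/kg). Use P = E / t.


P_specific = E / t = 268.43 / 6.841 = 39.24 W/kg

39.24 W/kg


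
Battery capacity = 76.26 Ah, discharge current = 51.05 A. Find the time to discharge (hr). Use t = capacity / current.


t = capacity / current = 76.26 / 51.05 = 1.494 hr

1.494 hr


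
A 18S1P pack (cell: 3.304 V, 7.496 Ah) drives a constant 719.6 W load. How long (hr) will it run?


Step 1: E_pack = Ns * V_cell * Np * C_cell = 18 * 3.304 * 1 * 7.496 = 445.8 Wh
Step 2: t = E_pack / P = 445.8 / 719.6 = 0.6195 hr

0.6195 hr


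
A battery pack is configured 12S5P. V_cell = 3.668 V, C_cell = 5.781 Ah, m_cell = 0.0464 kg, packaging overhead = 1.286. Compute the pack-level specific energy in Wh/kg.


Step 1: V_pack = 12 * 3.668 = 44.016 V
Step 2: C_pack = 5 * 5.781 = 28.905 Ah
Step 3: E_pack = V_pack * C_pack = 44.016 * 28.905 = 1272.3 Wh
Step 4: m_pack = 12 * 5 * 0.0464 * 1.286 = 3.5802 kg
Step 5: ED = E_pack / m_pack = 1272.3 / 3.5802 = 355.4 Wh/kg

355.4 Wh/kg


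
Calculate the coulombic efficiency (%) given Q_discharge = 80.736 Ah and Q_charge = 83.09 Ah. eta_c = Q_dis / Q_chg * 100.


Coulombic efficiency = 80.736/83.09 * 100% = 97.17%

97.17%


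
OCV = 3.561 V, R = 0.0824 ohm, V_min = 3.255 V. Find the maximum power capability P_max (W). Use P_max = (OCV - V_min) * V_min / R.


P_max = (OCV - V_min) * V_min / R = (3.561 - 3.255) * 3.255 / 0.0824 = 0.306 * 3.255 / 0.0824 = 12.09 W

12.09 W


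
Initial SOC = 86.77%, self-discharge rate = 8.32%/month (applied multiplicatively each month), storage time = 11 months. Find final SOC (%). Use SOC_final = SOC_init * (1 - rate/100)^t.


decay = (1 - 8.32/100)^11 = 0.38461
SOC_final = 86.77 * 0.38461 = 33.37%

33.37%


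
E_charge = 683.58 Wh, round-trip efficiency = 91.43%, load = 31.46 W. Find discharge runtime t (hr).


Step 1: E_discharge = eta/100 * E_charge = 91.43/100 * 683.58 = 625 Wh
Step 2: t = E_discharge / P = 625 / 31.46 = 19.87 hr

19.87 hr


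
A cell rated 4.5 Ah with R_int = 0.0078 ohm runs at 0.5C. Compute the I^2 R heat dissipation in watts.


Step 1: I = C_rate * capacity = 0.5 * 4.5 = 2.25 A
Step 2: Q = I^2 * R = 2.25^2 * 0.0078 = 5.0625 * 0.0078 = 0.03949 W

0.03949 W


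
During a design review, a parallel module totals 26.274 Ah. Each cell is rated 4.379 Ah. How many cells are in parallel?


n = C_total / C_cell = 26.274 / 4.379 = 6

6


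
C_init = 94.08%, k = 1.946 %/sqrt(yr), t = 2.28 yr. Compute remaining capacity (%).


Step 1: sqrt(2.28 yr) = 1.51
Step 2: drop = 1.946 * 1.51 = 2.9385
Step 3: C_final = 94.08 - 2.9385 = 91.14%

91.14%


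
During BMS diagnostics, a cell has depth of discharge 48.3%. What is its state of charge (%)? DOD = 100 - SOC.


SOC = 100 - DOD = 100 - 48.3 = 51.7%

51.7%


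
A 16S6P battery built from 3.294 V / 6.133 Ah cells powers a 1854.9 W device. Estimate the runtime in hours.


Step 1: E_pack = Ns * V_cell * Np * C_cell = 16 * 3.294 * 6 * 6.133 = 1939.4 Wh
Step 2: t = E_pack / P = 1939.4 / 1854.9 = 1.046 hr

1.046 hr


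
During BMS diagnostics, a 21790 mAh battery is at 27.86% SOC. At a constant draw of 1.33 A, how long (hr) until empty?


Convert: C_total = 21790 mAh = 21.79 Ah
Step 1: remaining = SOC/100 * C_total = 27.86/100 * 21.79 = 6.0707 Ah
Step 2: t = remaining / I = 6.0707 / 1.33 = 4.564 hr

4.564 hr


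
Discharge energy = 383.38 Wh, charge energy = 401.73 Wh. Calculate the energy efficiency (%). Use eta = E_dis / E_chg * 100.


eta_e = E_dis / E_chg * 100 = 383.38 / 401.73 * 100 = 95.43%

95.43%


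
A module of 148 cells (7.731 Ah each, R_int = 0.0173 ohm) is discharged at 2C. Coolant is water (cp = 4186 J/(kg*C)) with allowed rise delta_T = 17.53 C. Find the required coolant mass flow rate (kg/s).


Step 1: I = 2 * 7.731 = 15.462 A
Step 2: Q_cell = I^2 * R = 15.462^2 * 0.0173 = 4.136 W
Step 3: Q_total = 148 * 4.136 = 612.13 W
Step 4: m_dot = Q_total / (cp * dT) = 612.13 / (4186 * 17.53) = 0.008342 kg/s

0.008342 kg/s


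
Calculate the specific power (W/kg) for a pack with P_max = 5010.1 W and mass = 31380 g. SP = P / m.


Convert: m = 31380 g = 31.38 kg
SP = P / m = 5010.1 / 31.38 = 159.7 W/kg

159.7 W/kg


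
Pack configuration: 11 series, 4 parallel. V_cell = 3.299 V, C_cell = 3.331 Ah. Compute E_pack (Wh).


V_pack = 11 * 3.299 = 36.289 V
C_pack = 4 * 3.331 = 13.324 Ah
E = V_pack * C_pack = 36.289 * 13.324 = 483.5 Wh

483.5 Wh


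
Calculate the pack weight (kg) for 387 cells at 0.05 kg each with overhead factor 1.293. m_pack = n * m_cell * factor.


m_pack = n * m_cell * overhead = 387 * 0.05 * 1.293 = 25.02 kg

25.02 kg


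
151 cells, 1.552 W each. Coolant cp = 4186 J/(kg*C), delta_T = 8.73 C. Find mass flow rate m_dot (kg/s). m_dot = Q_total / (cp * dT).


Step 1: Total heat Q = 151 * 1.552 W = 234.35 W
Step 2: denom = cp * dT = 4186 * 8.73 = 36544
Step 3: m_dot = 234.35 / 36544 = 0.006413 kg/s

0.006413 kg/s


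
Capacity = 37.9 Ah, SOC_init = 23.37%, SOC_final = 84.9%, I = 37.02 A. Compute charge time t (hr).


Step 1: dSOC = 84.9% - 23.37% = 61.53%
Step 2: delta_Ah = 37.9 * 61.53 / 100 = 23.32 Ah
Step 3: t = 23.32 / 37.02 = 0.6299 hr

0.6299 hr


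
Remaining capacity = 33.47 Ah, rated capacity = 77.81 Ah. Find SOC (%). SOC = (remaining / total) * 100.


SOC = (remaining / total) * 100 = (33.47 / 77.81) * 100 = 43.02%

43.02%


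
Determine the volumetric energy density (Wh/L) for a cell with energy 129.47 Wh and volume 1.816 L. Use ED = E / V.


ED = E / V = 129.47 / 1.816 = 71.29 Wh/L

71.29 Wh/L


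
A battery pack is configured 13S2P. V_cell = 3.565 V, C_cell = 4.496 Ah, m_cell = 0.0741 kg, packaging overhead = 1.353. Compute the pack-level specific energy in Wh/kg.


Step 1: V_pack = 13 * 3.565 = 46.345 V
Step 2: C_pack = 2 * 4.496 = 8.992 Ah
Step 3: E_pack = V_pack * C_pack = 46.345 * 8.992 = 416.73 Wh
Step 4: m_pack = 13 * 2 * 0.0741 * 1.353 = 2.6067 kg
Step 5: ED = E_pack / m_pack = 416.73 / 2.6067 = 159.9 Wh/kg

159.9 Wh/kg


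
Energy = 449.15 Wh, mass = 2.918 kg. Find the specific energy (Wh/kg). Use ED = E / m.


Specific energy = 449.15 Wh / 2.918 kg = 153.9 Wh/kg

153.9 Wh/kg


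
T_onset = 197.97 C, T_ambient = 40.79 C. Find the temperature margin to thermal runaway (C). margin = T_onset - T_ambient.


Safety margin = 197.97 C - 40.79 C = 157.18 C

157.18 C


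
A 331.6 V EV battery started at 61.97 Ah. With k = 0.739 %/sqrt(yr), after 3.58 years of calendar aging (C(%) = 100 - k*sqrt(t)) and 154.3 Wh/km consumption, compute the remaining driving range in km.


Step 1: capacity retention = 100 - 0.739 * sqrt(3.58) = 100 - 0.739 * 1.8921 = 98.602%
Step 2: C_now = 61.97 * 98.602/100 = 61.104 Ah
Step 3: E_pack = V * C_now = 331.6 * 61.104 = 20262 Wh
Step 4: range = E_pack / consumption = 20262 / 154.3 = 131.3 km

131.3 km


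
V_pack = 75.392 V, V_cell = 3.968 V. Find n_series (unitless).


Rearranging: n = V_pack / V_cell = 75.392 / 3.968 = 19 cells

19


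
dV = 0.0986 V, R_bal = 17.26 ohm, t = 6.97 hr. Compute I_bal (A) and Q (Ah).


I_bal = dV / R = 0.0986 / 17.26 = 0.0057126 A
Q = I_bal * t = 0.0057126 * 6.97 = 0.03982 Ah

I=0.0057126 A, Q=0.03982 Ah


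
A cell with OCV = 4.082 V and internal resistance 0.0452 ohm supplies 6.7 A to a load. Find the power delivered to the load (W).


Step 1: V_terminal = OCV - I*R = 4.082 - 6.7 * 0.0452 = 3.7792 V
Step 2: P_out = V_terminal * I = 3.7792 * 6.7 = 25.32 W

25.32 W


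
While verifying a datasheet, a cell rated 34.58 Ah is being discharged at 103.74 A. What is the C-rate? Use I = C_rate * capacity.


Rearranging: C_rate = 103.74 / 34.58 = 3C

3C


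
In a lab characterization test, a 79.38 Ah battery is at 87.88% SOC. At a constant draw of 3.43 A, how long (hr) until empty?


Step 1: remaining = SOC/100 * C_total = 87.88/100 * 79.38 = 69.759 Ah
Step 2: t = remaining / I = 69.759 / 3.43 = 20.34 hr

20.34 hr


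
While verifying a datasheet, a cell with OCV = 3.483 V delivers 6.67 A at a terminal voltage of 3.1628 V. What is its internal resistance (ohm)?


R = (OCV - V) / I = (3.483 - 3.1628) / 6.67 = 0.04801 ohm

0.04801 ohm


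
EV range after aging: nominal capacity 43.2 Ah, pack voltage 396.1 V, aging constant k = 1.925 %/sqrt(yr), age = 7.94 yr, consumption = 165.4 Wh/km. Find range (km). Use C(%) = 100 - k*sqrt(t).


Step 1: capacity retention = 100 - 1.925 * sqrt(7.94) = 100 - 1.925 * 2.8178 = 94.576%
Step 2: C_now = 43.2 * 94.576/100 = 40.857 Ah
Step 3: E_pack = V * C_now = 396.1 * 40.857 = 16183 Wh
Step 4: range = E_pack / consumption = 16183 / 165.4 = 97.84 km

97.84 km


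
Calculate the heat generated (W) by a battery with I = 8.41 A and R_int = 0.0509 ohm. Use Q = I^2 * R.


I^2 = 70.728
Q = 70.728 * 0.0509 = 3.600 W

3.600 W


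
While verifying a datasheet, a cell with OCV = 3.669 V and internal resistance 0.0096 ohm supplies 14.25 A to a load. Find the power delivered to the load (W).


Step 1: V_terminal = OCV - I*R = 3.669 - 14.25 * 0.0096 = 3.5322 V
Step 2: P_out = V_terminal * I = 3.5322 * 14.25 = 50.33 W

50.33 W


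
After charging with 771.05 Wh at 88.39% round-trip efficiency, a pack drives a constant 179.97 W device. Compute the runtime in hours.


Step 1: E_discharge = eta/100 * E_charge = 88.39/100 * 771.05 = 681.53 Wh
Step 2: t = E_discharge / P = 681.53 / 179.97 = 3.787 hr

3.787 hr


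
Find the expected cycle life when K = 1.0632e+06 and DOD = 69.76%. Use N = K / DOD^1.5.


DOD^1.5 = 582.65
N = K / DOD^1.5 = 1.0632e+06 / 582.65 = 1825

1825 cycles


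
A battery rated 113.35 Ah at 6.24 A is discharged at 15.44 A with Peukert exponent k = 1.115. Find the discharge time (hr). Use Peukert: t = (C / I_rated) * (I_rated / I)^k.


t_rated = C / I_rated = 113.35 / 6.24 = 18.165 hr
(I_rated/I)^k = (0.40415)^1.115 = 0.36416
t = t_rated * (I_rated/I)^k = 18.165 * 0.36416 = 6.615 hr

6.615 hr


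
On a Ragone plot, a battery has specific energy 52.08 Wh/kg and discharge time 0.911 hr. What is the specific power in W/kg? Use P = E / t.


P_specific = E / t = 52.08 / 0.911 = 57.17 W/kg

57.17 W/kg


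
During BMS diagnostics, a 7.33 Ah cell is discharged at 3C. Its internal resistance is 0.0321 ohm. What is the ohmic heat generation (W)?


Step 1: I = C_rate * capacity = 3 * 7.33 = 21.99 A
Step 2: Q = I^2 * R = 21.99^2 * 0.0321 = 483.56 * 0.0321 = 15.52 W

15.52 W


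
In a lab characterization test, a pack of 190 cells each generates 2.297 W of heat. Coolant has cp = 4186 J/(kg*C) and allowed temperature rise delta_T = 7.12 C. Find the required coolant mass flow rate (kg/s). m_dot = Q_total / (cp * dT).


Step 1: Total heat Q = 190 * 2.297 W = 436.43 W
Step 2: denom = cp * dT = 4186 * 7.12 = 29804
Step 3: m_dot = 436.43 / 29804 = 0.01464 kg/s

0.01464 kg/s


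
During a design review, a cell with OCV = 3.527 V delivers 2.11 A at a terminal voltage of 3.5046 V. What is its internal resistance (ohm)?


R = (OCV - V) / I = (3.527 - 3.5046) / 2.11 = 0.01062 ohm

0.01062 ohm


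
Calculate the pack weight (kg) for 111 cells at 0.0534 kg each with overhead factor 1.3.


m_pack = n * m_cell * overhead = 111 * 0.0534 * 1.3 = 7.706 kg

7.706 kg


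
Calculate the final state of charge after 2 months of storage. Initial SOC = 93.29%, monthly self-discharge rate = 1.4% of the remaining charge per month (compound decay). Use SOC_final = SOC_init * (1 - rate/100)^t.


Monthly retention factor = 1 - 1.4/100 = 0.986
Over 2 months: factor^2 = 0.9722
SOC_final = 93.29 * 0.9722 = 90.70%

90.70%


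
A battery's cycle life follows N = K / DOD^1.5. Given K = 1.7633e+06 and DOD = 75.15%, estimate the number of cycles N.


Step 1: DOD^1.5 = 75.15^1.5 = 651.47
Step 2: N = 1.7633e+06 / 651.47 = 2707 cycles

2707 cycles


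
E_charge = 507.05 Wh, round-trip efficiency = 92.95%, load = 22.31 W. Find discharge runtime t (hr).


Step 1: E_discharge = eta/100 * E_charge = 92.95/100 * 507.05 = 471.3 Wh
Step 2: t = E_discharge / P = 471.3 / 22.31 = 21.13 hr

21.13 hr


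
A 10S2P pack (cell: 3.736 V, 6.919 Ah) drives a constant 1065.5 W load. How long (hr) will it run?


Step 1: E_pack = Ns * V_cell * Np * C_cell = 10 * 3.736 * 2 * 6.919 = 516.99 Wh
Step 2: t = E_pack / P = 516.99 / 1065.5 = 0.4852 hr

0.4852 hr


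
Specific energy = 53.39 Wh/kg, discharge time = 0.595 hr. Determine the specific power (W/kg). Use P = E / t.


Specific power = 53.39 Wh/kg / 0.595 hr = 89.73 W/kg

89.73 W/kg


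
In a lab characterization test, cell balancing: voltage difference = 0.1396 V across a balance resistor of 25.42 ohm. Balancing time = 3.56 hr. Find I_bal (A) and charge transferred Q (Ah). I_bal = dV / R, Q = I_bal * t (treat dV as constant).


First, Ohm's law: I_bal = 0.1396 V / 25.42 ohm = 0.0054917 A
Then Q = I * t = 0.0054917 A * 3.56 hr = 0.01955 Ah

I=0.0054917 A, Q=0.01955 Ah


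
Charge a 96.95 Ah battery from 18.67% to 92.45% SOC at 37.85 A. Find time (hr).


Step 1: dSOC = 92.45% - 18.67% = 73.78%
Step 2: delta_Ah = 96.95 * 73.78 / 100 = 71.53 Ah
Step 3: t = 71.53 / 37.85 = 1.890 hr

1.890 hr


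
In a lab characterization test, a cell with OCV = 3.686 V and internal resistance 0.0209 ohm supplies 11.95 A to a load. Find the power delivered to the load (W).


Step 1: V_terminal = OCV - I*R = 3.686 - 11.95 * 0.0209 = 3.4362 V
Step 2: P_out = V_terminal * I = 3.4362 * 11.95 = 41.06 W

41.06 W


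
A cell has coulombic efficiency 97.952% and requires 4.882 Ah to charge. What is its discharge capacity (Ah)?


Q_dis = eta/100 * Q_chg = 97.952/100 * 4.882 = 4.782 Ah

4.782 Ah


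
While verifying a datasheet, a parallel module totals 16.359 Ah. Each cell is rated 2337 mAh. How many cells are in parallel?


Convert: C_cell = 2337 mAh = 2.337 Ah
n = C_total / C_cell = 16.359 / 2.337 = 7

7


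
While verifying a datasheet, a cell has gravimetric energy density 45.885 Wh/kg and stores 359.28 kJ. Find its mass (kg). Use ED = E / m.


Convert: E = 359.28 kJ = 99.8 Wh
m = E / ED = 99.8 / 45.885 = 2.175 kg

2.175 kg


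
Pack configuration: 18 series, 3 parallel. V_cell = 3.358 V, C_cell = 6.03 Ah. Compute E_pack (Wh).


V_pack = 18 * 3.358 = 60.444 V
C_pack = 3 * 6.03 = 18.09 Ah
E = V_pack * C_pack = 60.444 * 18.09 = 1093 Wh

1093 Wh


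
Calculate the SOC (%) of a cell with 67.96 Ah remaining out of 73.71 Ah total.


SOC = (remaining / total) * 100 = (67.96 / 73.71) * 100 = 92.20%

92.20%


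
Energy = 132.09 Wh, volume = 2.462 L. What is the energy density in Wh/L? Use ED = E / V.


ED = E / V = 132.09 / 2.462 = 53.65 Wh/L

53.65 Wh/L


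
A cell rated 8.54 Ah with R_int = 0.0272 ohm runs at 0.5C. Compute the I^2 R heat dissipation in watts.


Step 1: I = C_rate * capacity = 0.5 * 8.54 = 4.27 A
Step 2: Q = I^2 * R = 4.27^2 * 0.0272 = 18.233 * 0.0272 = 0.4959 W

0.4959 W


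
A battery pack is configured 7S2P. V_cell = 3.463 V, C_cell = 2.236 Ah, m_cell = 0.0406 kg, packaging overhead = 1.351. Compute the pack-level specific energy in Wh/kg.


Step 1: V_pack = 7 * 3.463 = 24.241 V
Step 2: C_pack = 2 * 2.236 = 4.472 Ah
Step 3: E_pack = V_pack * C_pack = 24.241 * 4.472 = 108.41 Wh
Step 4: m_pack = 7 * 2 * 0.0406 * 1.351 = 0.76791 kg
Step 5: ED = E_pack / m_pack = 108.41 / 0.76791 = 141.2 Wh/kg

141.2 Wh/kg


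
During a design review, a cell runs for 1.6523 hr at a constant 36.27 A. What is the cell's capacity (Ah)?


C = I * t = 36.27 * 1.6523 = 59.93 Ah

59.93 Ah


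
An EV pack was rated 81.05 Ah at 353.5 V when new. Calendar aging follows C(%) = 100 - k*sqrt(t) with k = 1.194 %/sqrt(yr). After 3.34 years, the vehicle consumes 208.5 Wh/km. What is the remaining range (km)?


Step 1: capacity retention = 100 - 1.194 * sqrt(3.34) = 100 - 1.194 * 1.8276 = 97.818%
Step 2: C_now = 81.05 * 97.818/100 = 79.281 Ah
Step 3: E_pack = V * C_now = 353.5 * 79.281 = 28026 Wh
Step 4: range = E_pack / consumption = 28026 / 208.5 = 134.4 km

134.4 km


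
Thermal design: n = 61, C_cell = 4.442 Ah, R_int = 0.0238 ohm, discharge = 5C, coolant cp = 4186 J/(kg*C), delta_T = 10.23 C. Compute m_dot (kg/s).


Step 1: I = 5 * 4.442 = 22.21 A
Step 2: Q_cell = I^2 * R = 22.21^2 * 0.0238 = 11.74 W
Step 3: Q_total = 61 * 11.74 = 716.14 W
Step 4: m_dot = Q_total / (cp * dT) = 716.14 / (4186 * 10.23) = 0.01672 kg/s

0.01672 kg/s


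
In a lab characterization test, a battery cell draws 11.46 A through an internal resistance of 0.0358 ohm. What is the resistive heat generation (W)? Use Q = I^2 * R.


Q = I^2 * R = 11.46^2 * 0.0358 = 4.702 W

4.702 W


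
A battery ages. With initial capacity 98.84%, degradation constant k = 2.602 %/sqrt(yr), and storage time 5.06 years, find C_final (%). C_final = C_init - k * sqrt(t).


sqrt(t) = sqrt(5.06) = 2.2494
C_final = 98.84 - 2.602 * 2.2494 = 92.99%

92.99%


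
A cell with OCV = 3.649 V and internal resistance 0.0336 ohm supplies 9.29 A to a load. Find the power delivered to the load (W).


Step 1: V_terminal = OCV - I*R = 3.649 - 9.29 * 0.0336 = 3.3369 V
Step 2: P_out = V_terminal * I = 3.3369 * 9.29 = 31.00 W

31.00 W


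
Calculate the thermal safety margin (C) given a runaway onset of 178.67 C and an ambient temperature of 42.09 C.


Safety margin = 178.67 C - 42.09 C = 136.58 C

136.58 C


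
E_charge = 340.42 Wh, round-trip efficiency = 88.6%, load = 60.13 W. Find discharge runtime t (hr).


Step 1: E_discharge = eta/100 * E_charge = 88.6/100 * 340.42 = 301.61 Wh
Step 2: t = E_discharge / P = 301.61 / 60.13 = 5.016 hr

5.016 hr


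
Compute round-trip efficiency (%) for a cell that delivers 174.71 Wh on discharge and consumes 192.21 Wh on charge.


Round-trip efficiency = 174.71/192.21 * 100% = 90.90%

90.90%


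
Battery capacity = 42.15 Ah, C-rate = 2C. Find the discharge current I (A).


At 2C: I = 2 * 42.15 Ah = 84.3 A

84.3 A


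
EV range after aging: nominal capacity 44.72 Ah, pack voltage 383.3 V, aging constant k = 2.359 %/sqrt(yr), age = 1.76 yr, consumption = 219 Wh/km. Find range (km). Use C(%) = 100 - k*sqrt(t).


Step 1: capacity retention = 100 - 2.359 * sqrt(1.76) = 100 - 2.359 * 1.3266 = 96.871%
Step 2: C_now = 44.72 * 96.871/100 = 43.321 Ah
Step 3: E_pack = V * C_now = 383.3 * 43.321 = 16605 Wh
Step 4: range = E_pack / consumption = 16605 / 219 = 75.82 km

75.82 km


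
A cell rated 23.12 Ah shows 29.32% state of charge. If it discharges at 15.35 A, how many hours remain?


Step 1: remaining = SOC/100 * C_total = 29.32/100 * 23.12 = 6.7788 Ah
Step 2: t = remaining / I = 6.7788 / 15.35 = 0.4416 hr

0.4416 hr


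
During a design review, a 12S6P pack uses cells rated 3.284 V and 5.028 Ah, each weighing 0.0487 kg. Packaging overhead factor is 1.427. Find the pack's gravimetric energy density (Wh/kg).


Step 1: V_pack = 12 * 3.284 = 39.408 V
Step 2: C_pack = 6 * 5.028 = 30.168 Ah
Step 3: E_pack = V_pack * C_pack = 39.408 * 30.168 = 1188.9 Wh
Step 4: m_pack = 12 * 6 * 0.0487 * 1.427 = 5.0036 kg
Step 5: ED = E_pack / m_pack = 1188.9 / 5.0036 = 237.6 Wh/kg

237.6 Wh/kg


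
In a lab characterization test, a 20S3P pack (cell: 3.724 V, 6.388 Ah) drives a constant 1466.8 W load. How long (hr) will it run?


Step 1: E_pack = Ns * V_cell * Np * C_cell = 20 * 3.724 * 3 * 6.388 = 1427.3 Wh
Step 2: t = E_pack / P = 1427.3 / 1466.8 = 0.9731 hr

0.9731 hr


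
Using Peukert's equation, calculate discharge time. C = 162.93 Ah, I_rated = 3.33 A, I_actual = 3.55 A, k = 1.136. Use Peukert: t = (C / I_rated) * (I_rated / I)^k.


t_rated = C / I_rated = 162.93 / 3.33 = 48.928 hr
(I_rated/I)^k = (0.93803)^1.136 = 0.9299
t = t_rated * (I_rated/I)^k = 48.928 * 0.9299 = 45.50 hr

45.50 hr


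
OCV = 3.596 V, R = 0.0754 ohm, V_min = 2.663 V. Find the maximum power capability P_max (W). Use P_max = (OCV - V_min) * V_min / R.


dV = OCV - V_min = 0.933 V (so I_max = dV / R)
P_max = dV * V_min / R = 0.933 * 2.663 / 0.0754 = 32.95 W

32.95 W


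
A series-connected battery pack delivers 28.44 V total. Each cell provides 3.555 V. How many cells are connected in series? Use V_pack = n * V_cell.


n = V_pack / V_cell = 28.44 / 3.555 = 8

8


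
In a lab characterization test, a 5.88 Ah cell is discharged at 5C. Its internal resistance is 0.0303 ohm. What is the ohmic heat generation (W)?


Step 1: I = C_rate * capacity = 5 * 5.88 = 29.4 A
Step 2: Q = I^2 * R = 29.4^2 * 0.0303 = 864.36 * 0.0303 = 26.19 W

26.19 W


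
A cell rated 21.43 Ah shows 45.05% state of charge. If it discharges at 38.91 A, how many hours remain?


Step 1: remaining = SOC/100 * C_total = 45.05/100 * 21.43 = 9.6542 Ah
Step 2: t = remaining / I = 9.6542 / 38.91 = 0.2481 hr

0.2481 hr


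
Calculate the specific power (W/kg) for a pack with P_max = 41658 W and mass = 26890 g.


Convert: m = 26890 g = 26.89 kg
SP = P / m = 41658 / 26.89 = 1549 W/kg

1549 W/kg


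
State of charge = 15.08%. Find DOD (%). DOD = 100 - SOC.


Complement of SOC: DOD = 100% - 15.08% = 84.92%

84.92%


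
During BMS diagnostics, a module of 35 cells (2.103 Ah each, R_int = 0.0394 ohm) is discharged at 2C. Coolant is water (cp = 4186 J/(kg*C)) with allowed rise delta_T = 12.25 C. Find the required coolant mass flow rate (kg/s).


Step 1: I = 2 * 2.103 = 4.206 A
Step 2: Q_cell = I^2 * R = 4.206^2 * 0.0394 = 0.697 W
Step 3: Q_total = 35 * 0.697 = 24.395 W
Step 4: m_dot = Q_total / (cp * dT) = 24.395 / (4186 * 12.25) = 4.757e-04 kg/s

4.757e-04 kg/s


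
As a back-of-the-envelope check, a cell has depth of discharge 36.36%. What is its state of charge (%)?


SOC = 100 - DOD = 100 - 36.36 = 63.64%

63.64%


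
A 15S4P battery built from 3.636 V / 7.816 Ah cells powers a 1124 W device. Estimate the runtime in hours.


Step 1: E_pack = Ns * V_cell * Np * C_cell = 15 * 3.636 * 4 * 7.816 = 1705.1 Wh
Step 2: t = E_pack / P = 1705.1 / 1124 = 1.517 hr

1.517 hr


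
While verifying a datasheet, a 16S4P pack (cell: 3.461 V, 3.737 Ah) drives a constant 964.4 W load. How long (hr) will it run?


Step 1: E_pack = Ns * V_cell * Np * C_cell = 16 * 3.461 * 4 * 3.737 = 827.76 Wh
Step 2: t = E_pack / P = 827.76 / 964.4 = 0.8583 hr

0.8583 hr


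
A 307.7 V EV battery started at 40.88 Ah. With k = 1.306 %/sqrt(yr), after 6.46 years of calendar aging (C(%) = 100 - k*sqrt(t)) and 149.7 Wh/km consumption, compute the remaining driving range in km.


Step 1: capacity retention = 100 - 1.306 * sqrt(6.46) = 100 - 1.306 * 2.5417 = 96.681%
Step 2: C_now = 40.88 * 96.681/100 = 39.523 Ah
Step 3: E_pack = V * C_now = 307.7 * 39.523 = 12161 Wh
Step 4: range = E_pack / consumption = 12161 / 149.7 = 81.24 km

81.24 km


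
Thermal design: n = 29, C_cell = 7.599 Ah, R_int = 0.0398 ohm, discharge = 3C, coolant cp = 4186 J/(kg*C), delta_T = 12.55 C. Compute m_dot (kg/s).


Step 1: I = 3 * 7.599 = 22.797 A
Step 2: Q_cell = I^2 * R = 22.797^2 * 0.0398 = 20.684 W
Step 3: Q_total = 29 * 20.684 = 599.84 W
Step 4: m_dot = Q_total / (cp * dT) = 599.84 / (4186 * 12.55) = 0.01142 kg/s

0.01142 kg/s


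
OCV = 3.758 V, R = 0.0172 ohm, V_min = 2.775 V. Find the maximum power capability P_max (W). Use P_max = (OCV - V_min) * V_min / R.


dV = OCV - V_min = 0.983 V (so I_max = dV / R)
P_max = dV * V_min / R = 0.983 * 2.775 / 0.0172 = 158.6 W

158.6 W


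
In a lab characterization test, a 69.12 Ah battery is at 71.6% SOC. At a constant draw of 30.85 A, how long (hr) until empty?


Step 1: remaining = SOC/100 * C_total = 71.6/100 * 69.12 = 49.49 Ah
Step 2: t = remaining / I = 49.49 / 30.85 = 1.604 hr

1.604 hr


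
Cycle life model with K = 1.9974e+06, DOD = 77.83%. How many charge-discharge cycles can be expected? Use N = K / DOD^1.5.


Step 1: DOD^1.5 = 77.83^1.5 = 686.63
Step 2: N = 1.9974e+06 / 686.63 = 2909 cycles

2909 cycles


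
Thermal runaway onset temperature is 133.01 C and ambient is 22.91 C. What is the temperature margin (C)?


margin = T_onset - T_ambient = 133.01 - 22.91 = 110.1 C

110.1 C


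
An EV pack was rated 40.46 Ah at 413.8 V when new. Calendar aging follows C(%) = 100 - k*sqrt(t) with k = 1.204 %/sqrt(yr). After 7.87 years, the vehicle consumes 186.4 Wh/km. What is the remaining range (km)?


Step 1: capacity retention = 100 - 1.204 * sqrt(7.87) = 100 - 1.204 * 2.8054 = 96.622%
Step 2: C_now = 40.46 * 96.622/100 = 39.093 Ah
Step 3: E_pack = V * C_now = 413.8 * 39.093 = 16177 Wh
Step 4: range = E_pack / consumption = 16177 / 186.4 = 86.79 km

86.79 km


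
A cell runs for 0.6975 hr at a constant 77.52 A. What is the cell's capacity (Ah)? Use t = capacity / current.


C = I * t = 77.52 * 0.6975 = 54.07 Ah

54.07 Ah


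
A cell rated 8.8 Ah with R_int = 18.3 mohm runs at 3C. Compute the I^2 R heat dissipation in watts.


Convert: R = 18.3 mohm = 0.0183 ohm
Step 1: I = C_rate * capacity = 3 * 8.8 = 26.4 A
Step 2: Q = I^2 * R = 26.4^2 * 0.0183 = 696.96 * 0.0183 = 12.75 W

12.75 W


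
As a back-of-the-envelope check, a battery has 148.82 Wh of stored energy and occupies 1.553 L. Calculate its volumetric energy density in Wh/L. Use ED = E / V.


ED = E / V = 148.82 / 1.553 = 95.83 Wh/L

95.83 Wh/L


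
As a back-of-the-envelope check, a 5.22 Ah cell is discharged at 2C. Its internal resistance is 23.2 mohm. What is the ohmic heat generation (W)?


Convert: R = 23.2 mohm = 0.0232 ohm
Step 1: I = C_rate * capacity = 2 * 5.22 = 10.44 A
Step 2: Q = I^2 * R = 10.44^2 * 0.0232 = 108.99 * 0.0232 = 2.529 W

2.529 W


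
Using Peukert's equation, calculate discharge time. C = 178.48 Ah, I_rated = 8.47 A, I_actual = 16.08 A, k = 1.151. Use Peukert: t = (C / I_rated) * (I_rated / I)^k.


t_rated = C / I_rated = 178.48 / 8.47 = 21.072 hr
(I_rated/I)^k = (0.52674)^1.151 = 0.47814
t = t_rated * (I_rated/I)^k = 21.072 * 0.47814 = 10.08 hr

10.08 hr


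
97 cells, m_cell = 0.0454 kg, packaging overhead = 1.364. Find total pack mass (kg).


Cell mass sum = 97 * 0.0454 = 4.4038 kg
With overhead 1.364: m_pack = 4.4038 * 1.364 = 6.007 kg

6.007 kg


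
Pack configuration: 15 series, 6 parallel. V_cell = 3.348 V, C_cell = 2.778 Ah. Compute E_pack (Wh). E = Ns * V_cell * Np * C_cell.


E = Ns * Vcell * Np * Ccell = 15 * 3.348 * 6 * 2.778 = 837.1 Wh

837.1 Wh


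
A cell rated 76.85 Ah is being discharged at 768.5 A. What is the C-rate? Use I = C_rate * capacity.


C_rate = I / capacity = 768.5 / 76.85 = 10C

10C


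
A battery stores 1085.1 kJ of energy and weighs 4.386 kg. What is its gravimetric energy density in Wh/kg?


Convert: E = 1085.1 kJ = 301.42 Wh
ED = E / m = 301.42 / 4.386 = 68.72 Wh/kg

68.72 Wh/kg


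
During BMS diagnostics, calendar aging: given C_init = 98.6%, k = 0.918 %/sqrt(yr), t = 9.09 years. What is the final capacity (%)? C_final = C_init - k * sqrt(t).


Step 1: sqrt(9.09 yr) = 3.015
Step 2: drop = 0.918 * 3.015 = 2.7678
Step 3: C_final = 98.6 - 2.7678 = 95.83%

95.83%


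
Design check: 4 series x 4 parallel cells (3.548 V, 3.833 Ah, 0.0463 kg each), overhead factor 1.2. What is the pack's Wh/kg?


Step 1: V_pack = 4 * 3.548 = 14.192 V
Step 2: C_pack = 4 * 3.833 = 15.332 Ah
Step 3: E_pack = V_pack * C_pack = 14.192 * 15.332 = 217.59 Wh
Step 4: m_pack = 4 * 4 * 0.0463 * 1.2 = 0.88896 kg
Step 5: ED = E_pack / m_pack = 217.59 / 0.88896 = 244.8 Wh/kg

244.8 Wh/kg


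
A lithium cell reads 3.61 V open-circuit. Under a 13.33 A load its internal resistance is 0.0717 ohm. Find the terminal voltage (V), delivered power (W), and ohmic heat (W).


Step 1: V_terminal = OCV - I*R = 3.61 - 13.33 * 0.0717 = 2.6542 V
Step 2: P_out = V_terminal * I = 2.6542 * 13.33 = 35.38 W
Step 3: Q = I^2 * R = 13.33^2 * 0.0717 = 12.74 W

V=2.6542 V, P=35.38 W, Q=12.74 W


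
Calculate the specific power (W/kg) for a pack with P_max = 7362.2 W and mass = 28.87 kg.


Specific power = 7362.2 W / 28.87 kg = 255.0 W/kg

255.0 W/kg


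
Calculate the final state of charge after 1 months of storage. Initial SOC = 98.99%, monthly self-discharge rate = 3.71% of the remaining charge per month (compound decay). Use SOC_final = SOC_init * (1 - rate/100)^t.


Monthly retention factor = 1 - 3.71/100 = 0.9629
Over 1 months: factor^1 = 0.9629
SOC_final = 98.99 * 0.9629 = 95.32%

95.32%


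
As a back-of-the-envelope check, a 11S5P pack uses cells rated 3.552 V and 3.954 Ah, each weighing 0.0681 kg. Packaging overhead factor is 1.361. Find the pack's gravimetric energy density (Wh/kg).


Step 1: V_pack = 11 * 3.552 = 39.072 V
Step 2: C_pack = 5 * 3.954 = 19.77 Ah
Step 3: E_pack = V_pack * C_pack = 39.072 * 19.77 = 772.45 Wh
Step 4: m_pack = 11 * 5 * 0.0681 * 1.361 = 5.0976 kg
Step 5: ED = E_pack / m_pack = 772.45 / 5.0976 = 151.5 Wh/kg

151.5 Wh/kg


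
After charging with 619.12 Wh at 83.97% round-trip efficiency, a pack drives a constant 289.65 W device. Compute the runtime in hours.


Step 1: E_discharge = eta/100 * E_charge = 83.97/100 * 619.12 = 519.88 Wh
Step 2: t = E_discharge / P = 519.88 / 289.65 = 1.795 hr

1.795 hr


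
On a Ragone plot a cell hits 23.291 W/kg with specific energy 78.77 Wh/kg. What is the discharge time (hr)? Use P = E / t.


t = E / P = 78.77 / 23.291 = 3.382 hr

3.382 hr


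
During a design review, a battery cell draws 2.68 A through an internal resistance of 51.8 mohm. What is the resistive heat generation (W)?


Convert: R = 51.8 mohm = 0.0518 ohm
Q = I^2 * R = 2.68^2 * 0.0518 = 0.3720 W

0.3720 W


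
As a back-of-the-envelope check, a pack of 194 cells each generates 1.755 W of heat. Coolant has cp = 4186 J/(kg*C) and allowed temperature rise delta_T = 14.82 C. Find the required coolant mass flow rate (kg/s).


Step 1: Total heat Q = 194 * 1.755 W = 340.47 W
Step 2: denom = cp * dT = 4186 * 14.82 = 62037
Step 3: m_dot = 340.47 / 62037 = 0.005488 kg/s

0.005488 kg/s


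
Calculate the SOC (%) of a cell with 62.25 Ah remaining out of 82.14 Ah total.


SOC = (remaining / total) * 100 = (62.25 / 82.14) * 100 = 75.79%

75.79%


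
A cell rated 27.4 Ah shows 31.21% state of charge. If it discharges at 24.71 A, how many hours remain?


Step 1: remaining = SOC/100 * C_total = 31.21/100 * 27.4 = 8.5515 Ah
Step 2: t = remaining / I = 8.5515 / 24.71 = 0.3461 hr

0.3461 hr


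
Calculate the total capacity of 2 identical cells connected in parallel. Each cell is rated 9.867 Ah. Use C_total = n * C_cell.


C_total = 2 * 9.867 = 19.734 Ah

19.734 Ah


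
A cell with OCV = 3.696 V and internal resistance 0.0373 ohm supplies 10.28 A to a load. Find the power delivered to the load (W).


Step 1: V_terminal = OCV - I*R = 3.696 - 10.28 * 0.0373 = 3.3126 V
Step 2: P_out = V_terminal * I = 3.3126 * 10.28 = 34.05 W

34.05 W


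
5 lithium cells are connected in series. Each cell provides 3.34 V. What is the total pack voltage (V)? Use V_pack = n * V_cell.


Series voltages add: 5 * 3.34 V = 16.7 V

16.7 V


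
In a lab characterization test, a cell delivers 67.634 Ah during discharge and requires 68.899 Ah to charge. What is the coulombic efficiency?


Coulombic efficiency = 67.634/68.899 * 100% = 98.16%

98.16%


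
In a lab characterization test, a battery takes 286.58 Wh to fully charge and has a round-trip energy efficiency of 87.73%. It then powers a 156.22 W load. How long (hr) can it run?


Step 1: E_discharge = eta/100 * E_charge = 87.73/100 * 286.58 = 251.42 Wh
Step 2: t = E_discharge / P = 251.42 / 156.22 = 1.609 hr

1.609 hr


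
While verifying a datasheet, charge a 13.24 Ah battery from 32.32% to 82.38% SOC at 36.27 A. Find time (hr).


Step 1: dSOC = 82.38% - 32.32% = 50.06%
Step 2: delta_Ah = 13.24 * 50.06 / 100 = 6.6279 Ah
Step 3: t = 6.6279 / 36.27 = 0.1827 hr

0.1827 hr


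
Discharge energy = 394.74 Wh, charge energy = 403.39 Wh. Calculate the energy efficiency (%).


eta_e = E_dis / E_chg * 100 = 394.74 / 403.39 * 100 = 97.86%

97.86%


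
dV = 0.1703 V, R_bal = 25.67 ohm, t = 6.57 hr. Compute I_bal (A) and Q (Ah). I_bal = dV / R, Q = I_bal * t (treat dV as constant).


I_bal = dV / R = 0.1703 / 25.67 = 0.0066342 A
Q = I_bal * t = 0.0066342 * 6.57 = 0.04359 Ah

I=0.0066342 A, Q=0.04359 Ah


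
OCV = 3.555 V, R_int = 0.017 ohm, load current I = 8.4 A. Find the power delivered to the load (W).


Step 1: V_terminal = OCV - I*R = 3.555 - 8.4 * 0.017 = 3.4122 V
Step 2: P_out = V_terminal * I = 3.4122 * 8.4 = 28.66 W

28.66 W


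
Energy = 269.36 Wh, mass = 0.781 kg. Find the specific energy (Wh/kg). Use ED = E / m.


Specific energy = 269.36 Wh / 0.781 kg = 344.9 Wh/kg

344.9 Wh/kg


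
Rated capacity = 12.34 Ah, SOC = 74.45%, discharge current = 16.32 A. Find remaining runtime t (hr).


Step 1: remaining = SOC/100 * C_total = 74.45/100 * 12.34 = 9.1871 Ah
Step 2: t = remaining / I = 9.1871 / 16.32 = 0.5629 hr

0.5629 hr


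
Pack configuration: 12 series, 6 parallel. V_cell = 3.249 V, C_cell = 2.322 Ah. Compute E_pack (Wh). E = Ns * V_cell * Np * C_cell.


V_pack = 12 * 3.249 = 38.988 V
C_pack = 6 * 2.322 = 13.932 Ah
E = V_pack * C_pack = 38.988 * 13.932 = 543.2 Wh

543.2 Wh


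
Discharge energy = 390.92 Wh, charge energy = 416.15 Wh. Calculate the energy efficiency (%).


eta_e = E_dis / E_chg * 100 = 390.92 / 416.15 * 100 = 93.94%

93.94%


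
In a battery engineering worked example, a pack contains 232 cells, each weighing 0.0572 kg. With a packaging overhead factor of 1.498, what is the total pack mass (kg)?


m_pack = n * m_cell * overhead = 232 * 0.0572 * 1.498 = 19.88 kg

19.88 kg


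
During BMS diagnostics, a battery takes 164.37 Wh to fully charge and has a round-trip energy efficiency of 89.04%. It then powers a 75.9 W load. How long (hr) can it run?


Step 1: E_discharge = eta/100 * E_charge = 89.04/100 * 164.37 = 146.36 Wh
Step 2: t = E_discharge / P = 146.36 / 75.9 = 1.928 hr

1.928 hr


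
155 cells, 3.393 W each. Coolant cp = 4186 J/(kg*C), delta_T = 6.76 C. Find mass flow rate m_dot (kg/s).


Step 1: Total heat Q = 155 * 3.393 W = 525.92 W
Step 2: denom = cp * dT = 4186 * 6.76 = 28297
Step 3: m_dot = 525.92 / 28297 = 0.01859 kg/s

0.01859 kg/s


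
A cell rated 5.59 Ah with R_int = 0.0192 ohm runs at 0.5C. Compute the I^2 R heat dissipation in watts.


Step 1: I = C_rate * capacity = 0.5 * 5.59 = 2.795 A
Step 2: Q = I^2 * R = 2.795^2 * 0.0192 = 7.812 * 0.0192 = 0.1500 W

0.1500 W


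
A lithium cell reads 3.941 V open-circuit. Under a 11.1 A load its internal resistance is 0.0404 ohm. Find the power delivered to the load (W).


Step 1: V_terminal = OCV - I*R = 3.941 - 11.1 * 0.0404 = 3.4926 V
Step 2: P_out = V_terminal * I = 3.4926 * 11.1 = 38.77 W

38.77 W


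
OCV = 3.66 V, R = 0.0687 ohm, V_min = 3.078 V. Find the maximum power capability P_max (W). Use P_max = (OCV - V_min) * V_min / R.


dV = OCV - V_min = 0.582 V (so I_max = dV / R)
P_max = dV * V_min / R = 0.582 * 3.078 / 0.0687 = 26.08 W

26.08 W


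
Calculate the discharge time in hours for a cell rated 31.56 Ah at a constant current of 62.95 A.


Runtime = 31.56 Ah / 62.95 A = 0.5014 hr

0.5014 hr


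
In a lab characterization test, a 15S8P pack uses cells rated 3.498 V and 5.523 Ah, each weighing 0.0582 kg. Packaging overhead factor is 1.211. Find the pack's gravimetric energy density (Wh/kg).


Step 1: V_pack = 15 * 3.498 = 52.47 V
Step 2: C_pack = 8 * 5.523 = 44.184 Ah
Step 3: E_pack = V_pack * C_pack = 52.47 * 44.184 = 2318.3 Wh
Step 4: m_pack = 15 * 8 * 0.0582 * 1.211 = 8.4576 kg
Step 5: ED = E_pack / m_pack = 2318.3 / 8.4576 = 274.1 Wh/kg

274.1 Wh/kg


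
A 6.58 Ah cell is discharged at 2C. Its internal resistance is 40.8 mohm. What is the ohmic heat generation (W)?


Convert: R = 40.8 mohm = 0.0408 ohm
Step 1: I = C_rate * capacity = 2 * 6.58 = 13.16 A
Step 2: Q = I^2 * R = 13.16^2 * 0.0408 = 173.19 * 0.0408 = 7.066 W

7.066 W


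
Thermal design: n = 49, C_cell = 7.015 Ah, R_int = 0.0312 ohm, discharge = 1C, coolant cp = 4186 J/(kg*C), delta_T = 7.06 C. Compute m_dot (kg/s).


Step 1: I = 1 * 7.015 = 7.015 A
Step 2: Q_cell = I^2 * R = 7.015^2 * 0.0312 = 1.5354 W
Step 3: Q_total = 49 * 1.5354 = 75.235 W
Step 4: m_dot = Q_total / (cp * dT) = 75.235 / (4186 * 7.06) = 0.002546 kg/s

0.002546 kg/s


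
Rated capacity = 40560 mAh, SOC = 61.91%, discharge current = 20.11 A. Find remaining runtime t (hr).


Convert: C_total = 40560 mAh = 40.56 Ah
Step 1: remaining = SOC/100 * C_total = 61.91/100 * 40.56 = 25.111 Ah
Step 2: t = remaining / I = 25.111 / 20.11 = 1.249 hr

1.249 hr


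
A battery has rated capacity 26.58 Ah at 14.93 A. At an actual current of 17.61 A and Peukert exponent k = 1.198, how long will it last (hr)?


t_rated = C / I_rated = 26.58 / 14.93 = 1.7803 hr
(I_rated/I)^k = (0.84781)^1.198 = 0.82054
t = t_rated * (I_rated/I)^k = 1.7803 * 0.82054 = 1.461 hr

1.461 hr


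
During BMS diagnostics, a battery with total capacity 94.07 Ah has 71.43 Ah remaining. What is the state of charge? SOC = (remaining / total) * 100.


SOC = (remaining / total) * 100 = (71.43 / 94.07) * 100 = 75.93%

75.93%


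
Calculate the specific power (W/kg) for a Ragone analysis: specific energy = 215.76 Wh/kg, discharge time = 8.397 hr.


P_specific = E / t = 215.76 / 8.397 = 25.69 W/kg

25.69 W/kg


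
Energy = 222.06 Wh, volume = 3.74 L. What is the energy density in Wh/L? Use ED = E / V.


ED = E / V = 222.06 / 3.74 = 59.37 Wh/L

59.37 Wh/L


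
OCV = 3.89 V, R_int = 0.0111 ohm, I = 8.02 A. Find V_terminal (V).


V = OCV - I*R = 3.89 - 8.02 * 0.0111 = 3.801 V

3.801 V


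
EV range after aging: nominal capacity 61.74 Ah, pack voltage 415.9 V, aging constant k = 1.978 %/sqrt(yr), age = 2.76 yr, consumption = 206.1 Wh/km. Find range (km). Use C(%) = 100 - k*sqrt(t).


Step 1: capacity retention = 100 - 1.978 * sqrt(2.76) = 100 - 1.978 * 1.6613 = 96.714%
Step 2: C_now = 61.74 * 96.714/100 = 59.711 Ah
Step 3: E_pack = V * C_now = 415.9 * 59.711 = 24834 Wh
Step 4: range = E_pack / consumption = 24834 / 206.1 = 120.5 km

120.5 km
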